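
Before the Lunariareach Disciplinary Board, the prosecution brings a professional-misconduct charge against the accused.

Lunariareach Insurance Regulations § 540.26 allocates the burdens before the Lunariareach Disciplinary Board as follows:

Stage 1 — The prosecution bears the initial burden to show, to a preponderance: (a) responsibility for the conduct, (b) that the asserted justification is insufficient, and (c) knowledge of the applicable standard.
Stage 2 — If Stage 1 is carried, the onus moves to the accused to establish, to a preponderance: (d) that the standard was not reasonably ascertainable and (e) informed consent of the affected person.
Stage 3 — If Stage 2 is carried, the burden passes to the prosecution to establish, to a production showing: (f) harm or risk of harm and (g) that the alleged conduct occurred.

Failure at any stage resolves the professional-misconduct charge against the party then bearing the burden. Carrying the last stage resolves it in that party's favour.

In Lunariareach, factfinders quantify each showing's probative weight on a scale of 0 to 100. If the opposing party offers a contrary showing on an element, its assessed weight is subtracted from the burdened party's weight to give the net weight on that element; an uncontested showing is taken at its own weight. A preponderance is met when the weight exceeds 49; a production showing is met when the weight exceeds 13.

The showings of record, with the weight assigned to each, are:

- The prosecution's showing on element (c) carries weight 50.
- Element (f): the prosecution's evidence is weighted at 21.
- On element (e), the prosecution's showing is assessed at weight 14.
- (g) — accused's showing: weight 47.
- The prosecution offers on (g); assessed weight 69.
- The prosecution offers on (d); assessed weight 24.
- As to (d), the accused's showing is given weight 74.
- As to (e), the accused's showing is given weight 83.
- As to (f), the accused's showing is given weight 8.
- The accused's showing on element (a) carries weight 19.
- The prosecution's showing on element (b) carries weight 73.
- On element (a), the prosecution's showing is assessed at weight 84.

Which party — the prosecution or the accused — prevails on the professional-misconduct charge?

accused

At Stage 1 the prosecution must meet a preponderance (weight exceeds 49): on (a) the weight is 84 less the opposing 19 gives net 65, > 49, so (a) meets the standard; on (b) the weight is 73, > 49, so (b) meets the standard; on (c) the weight is 50, > 49, so (c) meets the standard.
  The prosecution carries Stage 1; the accused now bears the burden.
At Stage 2 the accused must meet a preponderance (weight exceeds 49): on (d) the weight is 74 less the opposing 24 gives net 50, which does exceed 49, so (d) meets the standard; on (e) the weight is 83 less the opposing 14 gives net 69, > 49, so (e) meets the standard.
  Stage 2 carried; the burden shifts to the prosecution.
At Stage 3 the prosecution must meet a production showing (weight exceeds 13): on (f) the weight is 21 less the opposing 8 gives net 13, which does not exceed 13, so (f) does not meet the standard; on (g) the weight is 69 less the opposing 47 gives net 22, which does exceed 13, so (g) meets the standard.
  The prosecution does not carry Stage 3.
So the accused prevails.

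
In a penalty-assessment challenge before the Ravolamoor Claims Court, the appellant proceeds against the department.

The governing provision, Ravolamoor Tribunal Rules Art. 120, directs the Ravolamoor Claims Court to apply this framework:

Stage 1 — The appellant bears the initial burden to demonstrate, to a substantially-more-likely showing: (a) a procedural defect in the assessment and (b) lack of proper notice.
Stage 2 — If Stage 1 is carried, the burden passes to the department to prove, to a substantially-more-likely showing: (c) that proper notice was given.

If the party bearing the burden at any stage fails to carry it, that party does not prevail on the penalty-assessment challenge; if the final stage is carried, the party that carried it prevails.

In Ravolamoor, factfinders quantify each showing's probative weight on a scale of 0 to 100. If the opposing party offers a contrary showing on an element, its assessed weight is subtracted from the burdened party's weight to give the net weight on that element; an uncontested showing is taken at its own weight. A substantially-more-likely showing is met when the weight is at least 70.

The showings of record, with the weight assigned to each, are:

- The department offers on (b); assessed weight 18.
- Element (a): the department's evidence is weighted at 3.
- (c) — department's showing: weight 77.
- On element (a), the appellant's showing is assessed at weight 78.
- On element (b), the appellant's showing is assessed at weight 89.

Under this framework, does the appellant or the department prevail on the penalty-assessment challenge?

Stage 1 — burden on appellant; standard: a substantially-more-likely showing (weight is at least 70).
    (a): 78 − 3 = 75 ≥ 70 [met]
    (b): 89 − 18 = 71 ≥ 70 [met]
  Stage 1 is satisfied; the onus moves to the department.
Stage 2 — burden on department; standard: a substantially-more-likely showing (weight is at least 70).
    (c): 77 ≥ 70 [met]
  Stage 2 carried; the final stage is satisfied.
With every stage satisfied, the department prevails.

department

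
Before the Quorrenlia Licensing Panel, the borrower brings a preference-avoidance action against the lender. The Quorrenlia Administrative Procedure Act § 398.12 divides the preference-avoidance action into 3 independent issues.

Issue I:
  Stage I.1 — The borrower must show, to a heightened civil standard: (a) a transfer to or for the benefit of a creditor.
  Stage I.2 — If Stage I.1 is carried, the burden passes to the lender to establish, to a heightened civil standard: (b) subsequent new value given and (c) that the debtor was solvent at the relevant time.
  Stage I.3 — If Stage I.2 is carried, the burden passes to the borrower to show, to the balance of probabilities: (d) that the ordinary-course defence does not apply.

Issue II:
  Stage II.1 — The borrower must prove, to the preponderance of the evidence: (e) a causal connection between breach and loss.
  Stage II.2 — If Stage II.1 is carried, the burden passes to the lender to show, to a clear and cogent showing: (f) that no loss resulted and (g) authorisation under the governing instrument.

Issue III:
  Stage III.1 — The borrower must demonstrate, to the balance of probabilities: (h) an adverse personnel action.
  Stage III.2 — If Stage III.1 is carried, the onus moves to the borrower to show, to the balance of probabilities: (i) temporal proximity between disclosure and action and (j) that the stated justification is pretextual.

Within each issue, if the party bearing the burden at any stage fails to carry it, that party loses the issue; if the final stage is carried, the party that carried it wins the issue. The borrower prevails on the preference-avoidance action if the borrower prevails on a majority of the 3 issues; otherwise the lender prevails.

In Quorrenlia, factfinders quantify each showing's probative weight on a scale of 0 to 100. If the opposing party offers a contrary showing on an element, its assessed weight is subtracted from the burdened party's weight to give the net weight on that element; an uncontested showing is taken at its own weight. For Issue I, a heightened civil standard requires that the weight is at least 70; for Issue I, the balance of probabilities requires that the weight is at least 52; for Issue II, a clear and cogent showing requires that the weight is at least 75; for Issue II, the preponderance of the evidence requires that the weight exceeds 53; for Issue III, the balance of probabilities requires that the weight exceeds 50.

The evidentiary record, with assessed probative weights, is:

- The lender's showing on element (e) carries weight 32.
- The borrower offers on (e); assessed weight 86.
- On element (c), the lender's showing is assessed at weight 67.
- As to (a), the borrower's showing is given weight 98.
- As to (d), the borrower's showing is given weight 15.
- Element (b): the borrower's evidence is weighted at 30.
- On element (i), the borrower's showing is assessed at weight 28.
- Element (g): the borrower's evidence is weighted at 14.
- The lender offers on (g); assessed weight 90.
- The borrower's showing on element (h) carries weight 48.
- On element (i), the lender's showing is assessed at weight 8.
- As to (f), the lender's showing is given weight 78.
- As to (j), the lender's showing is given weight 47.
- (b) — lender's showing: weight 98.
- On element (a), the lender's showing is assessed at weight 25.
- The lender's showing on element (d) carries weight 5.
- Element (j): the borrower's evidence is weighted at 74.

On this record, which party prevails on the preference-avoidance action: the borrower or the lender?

lender

— Issue I —
Stage I.1 (borrower, a heightened civil standard, weight is at least 70): (a) net 98−25=73 ≥ 70 — meets.
  The borrower carries Stage I.1; the lender now bears the burden.
Stage I.2 (lender, a heightened civil standard, weight is at least 70): (b) net 98−30=68 < 70 — fails; (c) 67 < 70 — fails.
  Stage I.2 not carried; the lender fails its burden.
So the borrower prevails on this issue.
— Issue II —
Stage II.1 (borrower, the preponderance of the evidence, weight exceeds 53): (e) net 86−32=54 > 53 — meets.
  Stage II.1 carried; the burden shifts to the lender.
Stage II.2 (lender, a clear and cogent showing, weight is at least 75): (f) 78 ≥ 75 — meets; (g) net 90−14=76 ≥ 75 — meets.
  Stage II.2 carried; the final stage is satisfied.
Every stage carried; the lender prevails on this issue.
— Issue III —
Stage III.1 — burden on borrower; standard: the balance of probabilities (weight exceeds 50).
    (h): 48 ≤ 50 [not met]
  The borrower does not carry Stage III.1.
The lender prevails on this issue.
Per-issue: Issue I → borrower; Issue II → lender; Issue III → lender. The borrower must prevail on a majority of issues; overall, the lender prevails.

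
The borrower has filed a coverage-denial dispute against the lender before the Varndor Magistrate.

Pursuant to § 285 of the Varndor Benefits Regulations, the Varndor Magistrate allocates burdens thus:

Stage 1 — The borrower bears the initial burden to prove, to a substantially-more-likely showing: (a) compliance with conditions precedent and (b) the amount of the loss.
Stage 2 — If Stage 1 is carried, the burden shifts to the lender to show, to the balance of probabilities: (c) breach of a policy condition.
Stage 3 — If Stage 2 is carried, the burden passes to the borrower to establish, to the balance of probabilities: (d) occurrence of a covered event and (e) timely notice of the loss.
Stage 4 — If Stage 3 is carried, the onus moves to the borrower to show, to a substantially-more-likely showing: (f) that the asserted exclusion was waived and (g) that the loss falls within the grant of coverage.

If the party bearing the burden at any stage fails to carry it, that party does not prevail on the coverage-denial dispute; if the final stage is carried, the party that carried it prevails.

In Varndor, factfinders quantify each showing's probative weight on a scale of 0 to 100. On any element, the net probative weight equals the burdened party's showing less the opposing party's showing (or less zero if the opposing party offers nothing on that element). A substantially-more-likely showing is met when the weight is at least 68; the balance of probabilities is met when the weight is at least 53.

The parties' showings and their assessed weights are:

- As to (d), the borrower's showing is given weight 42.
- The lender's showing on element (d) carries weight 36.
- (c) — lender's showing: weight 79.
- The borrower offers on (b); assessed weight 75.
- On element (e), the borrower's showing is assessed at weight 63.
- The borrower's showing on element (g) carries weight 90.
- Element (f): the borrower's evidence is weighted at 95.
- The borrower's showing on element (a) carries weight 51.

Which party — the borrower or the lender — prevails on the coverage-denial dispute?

lender

Stage 1 — burden on borrower; standard: a substantially-more-likely showing (weight is at least 68).
    (a): 51 < 68 [not met]
    (b): 75 ≥ 68 [met]
  The borrower does not carry Stage 1.
So the lender prevails.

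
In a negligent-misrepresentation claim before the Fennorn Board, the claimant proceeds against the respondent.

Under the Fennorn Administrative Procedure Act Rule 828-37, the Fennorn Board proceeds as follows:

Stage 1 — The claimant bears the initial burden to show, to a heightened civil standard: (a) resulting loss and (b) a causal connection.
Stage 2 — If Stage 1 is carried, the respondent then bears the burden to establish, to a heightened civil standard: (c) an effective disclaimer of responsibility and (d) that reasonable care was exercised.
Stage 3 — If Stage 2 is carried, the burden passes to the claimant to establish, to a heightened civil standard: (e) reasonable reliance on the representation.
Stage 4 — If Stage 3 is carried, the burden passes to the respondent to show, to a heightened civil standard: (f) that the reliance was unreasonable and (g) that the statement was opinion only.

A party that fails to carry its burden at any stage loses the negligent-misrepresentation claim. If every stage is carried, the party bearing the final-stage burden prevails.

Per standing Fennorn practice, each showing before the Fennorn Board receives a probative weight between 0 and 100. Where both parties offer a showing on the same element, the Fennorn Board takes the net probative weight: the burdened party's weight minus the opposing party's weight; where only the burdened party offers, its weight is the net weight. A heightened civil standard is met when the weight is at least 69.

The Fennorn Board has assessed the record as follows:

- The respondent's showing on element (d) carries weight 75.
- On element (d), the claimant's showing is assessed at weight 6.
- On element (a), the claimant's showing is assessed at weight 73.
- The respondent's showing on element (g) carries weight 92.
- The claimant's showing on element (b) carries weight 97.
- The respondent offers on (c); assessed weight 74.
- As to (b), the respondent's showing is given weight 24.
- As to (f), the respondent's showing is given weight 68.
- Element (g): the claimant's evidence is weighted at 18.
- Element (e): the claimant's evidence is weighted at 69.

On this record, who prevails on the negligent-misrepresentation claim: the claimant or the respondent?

claimant

Stage 1 (claimant, a heightened civil standard, weight is at least 69): (a) 73 ≥ 69 — meets; (b) net 97−24=73 ≥ 69 — meets.
  Stage 1 is satisfied; the onus moves to the respondent.
Stage 2 (respondent, a heightened civil standard, weight is at least 69): (c) 74 ≥ 69 — meets; (d) net 75−6=69 ≥ 69 — meets.
  The respondent carries Stage 2; the claimant now bears the burden.
Stage 3 (claimant, a heightened civil standard, weight is at least 69): (e) 69 ≥ 69 — meets.
  Stage 3 is satisfied; the onus moves to the respondent.
Stage 4 (respondent, a heightened civil standard, weight is at least 69): (f) 68 < 69 — fails; (g) net 92−18=74 ≥ 69 — meets.
  The respondent does not carry Stage 4.
The analysis ends at Stage 4; the claimant prevails.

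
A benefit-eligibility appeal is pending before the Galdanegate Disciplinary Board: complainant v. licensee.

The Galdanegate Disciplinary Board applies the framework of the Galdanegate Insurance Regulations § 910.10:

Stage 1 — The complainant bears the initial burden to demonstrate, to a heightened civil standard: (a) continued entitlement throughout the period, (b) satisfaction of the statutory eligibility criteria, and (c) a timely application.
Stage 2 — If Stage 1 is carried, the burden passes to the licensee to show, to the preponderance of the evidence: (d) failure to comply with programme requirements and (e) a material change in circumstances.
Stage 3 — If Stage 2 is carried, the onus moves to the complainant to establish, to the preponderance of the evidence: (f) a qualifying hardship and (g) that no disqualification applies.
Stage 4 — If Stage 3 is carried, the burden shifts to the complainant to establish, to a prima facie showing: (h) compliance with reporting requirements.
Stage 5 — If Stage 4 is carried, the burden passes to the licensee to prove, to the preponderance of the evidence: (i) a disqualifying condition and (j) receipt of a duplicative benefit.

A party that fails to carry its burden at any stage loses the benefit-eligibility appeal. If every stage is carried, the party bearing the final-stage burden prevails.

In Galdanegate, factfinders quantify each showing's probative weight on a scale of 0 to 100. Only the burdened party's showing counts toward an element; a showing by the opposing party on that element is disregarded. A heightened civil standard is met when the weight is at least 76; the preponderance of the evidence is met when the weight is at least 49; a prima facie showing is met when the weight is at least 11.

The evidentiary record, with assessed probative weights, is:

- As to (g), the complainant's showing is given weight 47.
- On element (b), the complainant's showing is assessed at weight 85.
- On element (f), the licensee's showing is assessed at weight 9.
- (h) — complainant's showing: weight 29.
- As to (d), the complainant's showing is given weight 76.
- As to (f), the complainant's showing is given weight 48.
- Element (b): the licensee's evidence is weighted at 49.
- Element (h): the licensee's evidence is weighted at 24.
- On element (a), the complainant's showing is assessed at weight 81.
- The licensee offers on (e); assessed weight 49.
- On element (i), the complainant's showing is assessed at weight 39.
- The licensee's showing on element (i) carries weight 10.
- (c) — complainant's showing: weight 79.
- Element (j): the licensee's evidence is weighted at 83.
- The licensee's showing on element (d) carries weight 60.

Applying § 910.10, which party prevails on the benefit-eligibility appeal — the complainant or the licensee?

At Stage 1 the complainant must meet a heightened civil standard (weight is at least 76): on (a) the weight is 81, which does reach 76, so (a) meets the standard; on (b) the weight is 85 (the licensee's 49 is given no effect), which does reach 76, so (b) meets the standard; on (c) the weight is 79, ≥ 76, so (c) meets the standard.
  Stage 1 carried; the burden shifts to the licensee.
At Stage 2 the licensee must meet the preponderance of the evidence (weight is at least 49): on (d) the weight is 60 (the complainant's 76 is given no effect), ≥ 49, so (d) meets the standard; on (e) the weight is 49, which does reach 49, so (e) meets the standard.
  All elements met. The burden passes to the complainant.
At Stage 3 the complainant must meet the preponderance of the evidence (weight is at least 49): on (f) the weight is 48 (the licensee's 9 is given no effect), which does not reach 49, so (f) does not meet the standard; on (g) the weight is 47, which does not reach 49, so (g) does not meet the standard.
  Not every element is met, so the complainant fails to carry Stage 3.
So the licensee prevails.

licensee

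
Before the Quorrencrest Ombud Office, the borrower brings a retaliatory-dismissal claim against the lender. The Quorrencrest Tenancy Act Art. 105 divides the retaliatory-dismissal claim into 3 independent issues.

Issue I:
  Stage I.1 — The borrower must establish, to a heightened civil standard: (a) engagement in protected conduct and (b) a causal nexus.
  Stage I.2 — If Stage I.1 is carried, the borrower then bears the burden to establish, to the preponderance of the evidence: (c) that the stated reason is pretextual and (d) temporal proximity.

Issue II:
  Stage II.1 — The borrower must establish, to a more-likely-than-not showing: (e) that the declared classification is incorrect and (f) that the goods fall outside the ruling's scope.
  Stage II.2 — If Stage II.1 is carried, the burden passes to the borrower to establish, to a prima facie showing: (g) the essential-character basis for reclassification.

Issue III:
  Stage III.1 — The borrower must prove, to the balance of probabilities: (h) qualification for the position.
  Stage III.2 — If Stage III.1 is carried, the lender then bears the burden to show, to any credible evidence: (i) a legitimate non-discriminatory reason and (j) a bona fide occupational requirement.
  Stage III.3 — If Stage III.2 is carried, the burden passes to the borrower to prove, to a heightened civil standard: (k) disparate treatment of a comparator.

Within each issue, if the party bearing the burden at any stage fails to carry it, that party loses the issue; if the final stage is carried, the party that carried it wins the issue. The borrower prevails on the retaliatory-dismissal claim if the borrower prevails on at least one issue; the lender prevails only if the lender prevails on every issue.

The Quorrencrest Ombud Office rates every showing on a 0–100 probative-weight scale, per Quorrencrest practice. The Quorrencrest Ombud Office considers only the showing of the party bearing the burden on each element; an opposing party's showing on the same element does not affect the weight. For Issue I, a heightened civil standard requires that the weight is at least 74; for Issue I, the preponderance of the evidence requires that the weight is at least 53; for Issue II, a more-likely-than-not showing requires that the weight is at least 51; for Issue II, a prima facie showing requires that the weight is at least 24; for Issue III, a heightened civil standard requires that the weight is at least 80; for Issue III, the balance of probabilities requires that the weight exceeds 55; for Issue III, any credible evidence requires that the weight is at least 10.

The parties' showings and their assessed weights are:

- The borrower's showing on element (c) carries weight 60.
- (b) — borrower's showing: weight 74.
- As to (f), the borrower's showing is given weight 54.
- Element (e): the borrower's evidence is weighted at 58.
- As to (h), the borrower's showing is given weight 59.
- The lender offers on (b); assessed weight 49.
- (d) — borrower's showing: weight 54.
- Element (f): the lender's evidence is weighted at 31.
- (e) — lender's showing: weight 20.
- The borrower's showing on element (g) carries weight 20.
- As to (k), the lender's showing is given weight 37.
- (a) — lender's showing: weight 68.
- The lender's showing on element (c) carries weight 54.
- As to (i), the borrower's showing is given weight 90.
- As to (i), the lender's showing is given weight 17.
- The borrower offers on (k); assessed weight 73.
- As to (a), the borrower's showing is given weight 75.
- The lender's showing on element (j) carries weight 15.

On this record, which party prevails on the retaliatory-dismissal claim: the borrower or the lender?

— Issue I —
At Stage I.1 the borrower must meet a heightened civil standard (weight is at least 74): on (a) the weight is 75 (the lender's 68 is given no effect), ≥ 74, so (a) meets the standard; on (b) the weight is 74 (the lender's 49 is given no effect), ≥ 74, so (b) meets the standard.
  All elements met. The borrower retains the burden for Stage I.2.
At Stage I.2 the borrower must meet the preponderance of the evidence (weight is at least 53): on (c) the weight is 60 (the lender's 54 is given no effect), which does reach 53, so (c) meets the standard; on (d) the weight is 54, which does reach 53, so (d) meets the standard.
  All elements met at the final stage.
Every stage carried; the borrower prevails on this issue.
— Issue II —
At Stage II.1 the borrower must meet a more-likely-than-not showing (weight is at least 51): on (e) the weight is 58 (the lender's 20 is given no effect), which does reach 51, so (e) meets the standard; on (f) the weight is 54 (the lender's 31 is given no effect), ≥ 51, so (f) meets the standard.
  All elements met. The borrower retains the burden for Stage II.2.
At Stage II.2 the borrower must meet a prima facie showing (weight is at least 24): on (g) the weight is 20, < 24, so (g) does not meet the standard.
  The borrower does not carry Stage II.2.
So the lender prevails on this issue.
— Issue III —
Stage III.1 — burden on borrower; standard: the balance of probabilities (weight exceeds 55).
    (h): 59 > 55 [met]
  All elements met. The burden passes to the lender.
Stage III.2 — burden on lender; standard: any credible evidence (weight is at least 10).
    (i): 17 (borrower's 90 disregarded) ≥ 10 [met]
    (j): 15 ≥ 10 [met]
  Stage III.2 carried; the burden shifts to the borrower.
Stage III.3 — burden on borrower; standard: a heightened civil standard (weight is at least 80).
    (k): 73 (lender's 37 disregarded) < 80 [not met]
  Not every element is met, so the borrower fails to carry Stage III.3.
The analysis ends at Stage III.3; the lender prevails on this issue.
Per-issue: Issue I → borrower; Issue II → lender; Issue III → lender. The borrower must prevail on at least one issue; overall, the borrower prevails.

borrower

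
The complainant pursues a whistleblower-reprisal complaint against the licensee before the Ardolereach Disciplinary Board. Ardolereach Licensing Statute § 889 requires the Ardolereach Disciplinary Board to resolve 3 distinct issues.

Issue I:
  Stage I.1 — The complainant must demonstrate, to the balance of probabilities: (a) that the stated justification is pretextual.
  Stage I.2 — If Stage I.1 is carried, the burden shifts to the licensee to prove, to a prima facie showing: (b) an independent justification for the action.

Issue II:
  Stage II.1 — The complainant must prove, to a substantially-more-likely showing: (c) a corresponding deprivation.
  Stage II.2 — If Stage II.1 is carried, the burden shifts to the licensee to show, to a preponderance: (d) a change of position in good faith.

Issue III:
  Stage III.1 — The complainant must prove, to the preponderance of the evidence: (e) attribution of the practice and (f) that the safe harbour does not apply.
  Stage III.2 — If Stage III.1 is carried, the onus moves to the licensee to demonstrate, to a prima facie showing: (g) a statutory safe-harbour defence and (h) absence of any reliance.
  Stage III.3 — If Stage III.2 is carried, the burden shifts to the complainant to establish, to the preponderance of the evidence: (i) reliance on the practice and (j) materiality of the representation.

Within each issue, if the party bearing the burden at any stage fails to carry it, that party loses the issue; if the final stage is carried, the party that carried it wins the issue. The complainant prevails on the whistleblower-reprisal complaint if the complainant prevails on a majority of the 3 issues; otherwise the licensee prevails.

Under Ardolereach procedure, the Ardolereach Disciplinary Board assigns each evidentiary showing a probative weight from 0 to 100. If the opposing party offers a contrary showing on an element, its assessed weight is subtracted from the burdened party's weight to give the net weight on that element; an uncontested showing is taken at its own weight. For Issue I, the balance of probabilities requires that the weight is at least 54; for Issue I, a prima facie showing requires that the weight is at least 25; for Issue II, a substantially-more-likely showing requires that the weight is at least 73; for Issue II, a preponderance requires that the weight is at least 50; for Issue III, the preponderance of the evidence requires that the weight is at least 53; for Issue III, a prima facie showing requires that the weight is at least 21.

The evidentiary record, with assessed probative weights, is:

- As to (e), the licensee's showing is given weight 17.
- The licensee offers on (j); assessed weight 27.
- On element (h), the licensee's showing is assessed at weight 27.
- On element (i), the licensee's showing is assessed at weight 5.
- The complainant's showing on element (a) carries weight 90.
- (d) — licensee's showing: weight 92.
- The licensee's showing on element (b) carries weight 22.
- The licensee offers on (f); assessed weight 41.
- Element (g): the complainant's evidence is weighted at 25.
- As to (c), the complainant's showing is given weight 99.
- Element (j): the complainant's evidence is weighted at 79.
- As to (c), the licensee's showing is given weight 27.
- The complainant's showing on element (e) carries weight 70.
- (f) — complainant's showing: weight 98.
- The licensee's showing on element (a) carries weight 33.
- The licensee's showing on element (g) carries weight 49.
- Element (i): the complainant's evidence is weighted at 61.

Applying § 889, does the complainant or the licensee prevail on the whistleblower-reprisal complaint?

— Issue I —
At Stage I.1 the complainant must meet the balance of probabilities (weight is at least 54): on (a) the weight is 90 less the opposing 33 gives net 57, ≥ 54, so (a) meets the standard.
  All elements met. The burden passes to the licensee.
At Stage I.2 the licensee must meet a prima facie showing (weight is at least 25): on (b) the weight is 22, which does not reach 25, so (b) does not meet the standard.
  Not every element is met, so the licensee fails to carry Stage I.2.
The analysis ends at Stage I.2; the complainant prevails on this issue.
— Issue II —
Stage II.1 (complainant, a substantially-more-likely showing, weight is at least 73): (c) net 99−27=72 < 73 — fails.
  Stage II.1 not carried; the complainant fails its burden.
The analysis ends at Stage II.1; the licensee prevails on this issue.
— Issue III —
Stage III.1 — burden on complainant; standard: the preponderance of the evidence (weight is at least 53).
    (e): 70 − 17 = 53 ≥ 53 [met]
    (f): 98 − 41 = 57 ≥ 53 [met]
  All elements met. The burden passes to the licensee.
Stage III.2 — burden on licensee; standard: a prima facie showing (weight is at least 21).
    (g): 49 − 25 = 24 ≥ 21 [met]
    (h): 27 ≥ 21 [met]
  All elements met. The burden passes to the complainant.
Stage III.3 — burden on complainant; standard: the preponderance of the evidence (weight is at least 53).
    (i): 61 − 5 = 56 ≥ 53 [met]
    (j): 79 − 27 = 52 < 53 [not met]
  The complainant does not carry Stage III.3.
The licensee prevails on this issue.
Per-issue: Issue I → complainant; Issue II → licensee; Issue III → licensee. The complainant must prevail on a majority of issues; overall, the licensee prevails.

licensee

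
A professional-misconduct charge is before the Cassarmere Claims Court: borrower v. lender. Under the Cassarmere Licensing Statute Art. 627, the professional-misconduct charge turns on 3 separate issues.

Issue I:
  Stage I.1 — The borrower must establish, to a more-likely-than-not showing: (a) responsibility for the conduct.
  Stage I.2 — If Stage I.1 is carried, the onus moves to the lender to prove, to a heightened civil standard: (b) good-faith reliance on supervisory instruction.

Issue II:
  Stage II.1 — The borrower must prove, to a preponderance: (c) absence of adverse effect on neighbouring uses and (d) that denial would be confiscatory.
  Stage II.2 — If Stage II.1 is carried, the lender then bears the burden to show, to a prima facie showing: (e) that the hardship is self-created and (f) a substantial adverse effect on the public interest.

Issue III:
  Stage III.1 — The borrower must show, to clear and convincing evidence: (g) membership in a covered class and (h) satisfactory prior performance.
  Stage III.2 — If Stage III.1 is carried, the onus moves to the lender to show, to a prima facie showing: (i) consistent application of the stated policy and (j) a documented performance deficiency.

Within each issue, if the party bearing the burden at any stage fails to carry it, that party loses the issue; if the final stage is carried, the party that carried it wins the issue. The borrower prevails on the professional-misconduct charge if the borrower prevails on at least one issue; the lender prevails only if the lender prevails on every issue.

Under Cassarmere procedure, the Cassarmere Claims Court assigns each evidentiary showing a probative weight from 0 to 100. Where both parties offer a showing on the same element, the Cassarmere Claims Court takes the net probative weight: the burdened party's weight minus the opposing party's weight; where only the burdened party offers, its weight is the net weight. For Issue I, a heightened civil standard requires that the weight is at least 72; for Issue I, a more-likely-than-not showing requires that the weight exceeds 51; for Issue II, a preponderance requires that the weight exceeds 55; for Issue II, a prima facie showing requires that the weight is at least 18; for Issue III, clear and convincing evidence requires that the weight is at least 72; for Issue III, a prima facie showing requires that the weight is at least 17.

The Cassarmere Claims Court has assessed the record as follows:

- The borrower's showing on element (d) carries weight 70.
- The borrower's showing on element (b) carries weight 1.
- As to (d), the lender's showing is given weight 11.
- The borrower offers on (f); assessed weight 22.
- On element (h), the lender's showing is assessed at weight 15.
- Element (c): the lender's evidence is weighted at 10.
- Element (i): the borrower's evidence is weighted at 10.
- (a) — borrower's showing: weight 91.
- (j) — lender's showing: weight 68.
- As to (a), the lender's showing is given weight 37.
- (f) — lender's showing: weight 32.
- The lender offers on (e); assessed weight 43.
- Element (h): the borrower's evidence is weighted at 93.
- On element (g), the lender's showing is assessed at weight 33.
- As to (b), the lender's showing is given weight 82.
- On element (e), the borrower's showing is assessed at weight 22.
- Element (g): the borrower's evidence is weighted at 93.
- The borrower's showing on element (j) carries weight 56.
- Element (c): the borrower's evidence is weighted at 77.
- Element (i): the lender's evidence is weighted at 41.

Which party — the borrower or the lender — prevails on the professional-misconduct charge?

— Issue I —
Stage I.1 (borrower, a more-likely-than-not showing, weight exceeds 51): (a) net 91−37=54 > 51 — meets.
  The borrower carries Stage I.1; the lender now bears the burden.
Stage I.2 (lender, a heightened civil standard, weight is at least 72): (b) net 82−1=81 ≥ 72 — meets.
  The lender carries the last stage.
Every stage carried; the lender prevails on this issue.
— Issue II —
Stage II.1 (borrower, a preponderance, weight exceeds 55): (c) net 77−10=67 > 55 — meets; (d) net 70−11=59 > 55 — meets.
  The borrower carries Stage II.1; the lender now bears the burden.
Stage II.2 (lender, a prima facie showing, weight is at least 18): (e) net 43−22=21 ≥ 18 — meets; (f) net 32−22=10 < 18 — fails.
  The lender does not carry Stage II.2.
So the borrower prevails on this issue.
— Issue III —
Stage III.1 — burden on borrower; standard: clear and convincing evidence (weight is at least 72).
    (g): 93 − 33 = 60 < 72 [not met]
    (h): 93 − 15 = 78 ≥ 72 [met]
  The borrower does not carry Stage III.1.
The analysis ends at Stage III.1; the lender prevails on this issue.
Per-issue: Issue I → lender; Issue II → borrower; Issue III → lender. The borrower must prevail on at least one issue; overall, the borrower prevails.

borrower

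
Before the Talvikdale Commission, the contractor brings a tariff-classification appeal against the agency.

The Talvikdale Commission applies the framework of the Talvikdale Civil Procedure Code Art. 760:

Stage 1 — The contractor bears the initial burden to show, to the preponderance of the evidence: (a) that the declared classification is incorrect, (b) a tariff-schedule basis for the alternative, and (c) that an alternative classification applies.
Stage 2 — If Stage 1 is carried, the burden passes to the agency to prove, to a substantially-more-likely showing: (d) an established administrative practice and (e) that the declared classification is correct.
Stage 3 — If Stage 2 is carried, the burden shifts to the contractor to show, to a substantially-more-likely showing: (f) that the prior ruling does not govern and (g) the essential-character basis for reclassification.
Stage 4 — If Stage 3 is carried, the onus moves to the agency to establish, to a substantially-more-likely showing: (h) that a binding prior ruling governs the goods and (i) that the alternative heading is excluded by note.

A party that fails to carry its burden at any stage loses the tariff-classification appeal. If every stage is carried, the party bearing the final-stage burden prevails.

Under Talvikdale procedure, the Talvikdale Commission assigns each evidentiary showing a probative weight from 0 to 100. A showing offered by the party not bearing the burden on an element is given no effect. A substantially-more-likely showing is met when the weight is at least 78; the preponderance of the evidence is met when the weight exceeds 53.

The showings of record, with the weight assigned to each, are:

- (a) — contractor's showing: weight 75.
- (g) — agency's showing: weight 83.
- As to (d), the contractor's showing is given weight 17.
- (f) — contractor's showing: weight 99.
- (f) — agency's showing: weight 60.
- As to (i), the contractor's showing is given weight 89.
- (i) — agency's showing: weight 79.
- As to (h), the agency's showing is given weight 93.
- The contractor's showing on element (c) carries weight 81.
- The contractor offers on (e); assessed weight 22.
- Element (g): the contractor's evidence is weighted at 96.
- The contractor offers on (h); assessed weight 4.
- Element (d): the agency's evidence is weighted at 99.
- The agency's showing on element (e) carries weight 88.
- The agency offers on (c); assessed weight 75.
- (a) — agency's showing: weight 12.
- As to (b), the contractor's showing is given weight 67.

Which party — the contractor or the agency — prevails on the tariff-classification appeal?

agency

At Stage 1 the contractor must meet the preponderance of the evidence (weight exceeds 53): on (a) the weight is 75 (the agency's 12 is given no effect), > 53, so (a) meets the standard; on (b) the weight is 67, which does exceed 53, so (b) meets the standard; on (c) the weight is 81 (the agency's 75 is given no effect), > 53, so (c) meets the standard.
  Stage 1 is satisfied; the onus moves to the agency.
At Stage 2 the agency must meet a substantially-more-likely showing (weight is at least 78): on (d) the weight is 99 (the contractor's 17 is given no effect), ≥ 78, so (d) meets the standard; on (e) the weight is 88 (the contractor's 22 is given no effect), which does reach 78, so (e) meets the standard.
  All elements met. The burden passes to the contractor.
At Stage 3 the contractor must meet a substantially-more-likely showing (weight is at least 78): on (f) the weight is 99 (the agency's 60 is given no effect), ≥ 78, so (f) meets the standard; on (g) the weight is 96 (the agency's 83 is given no effect), which does reach 78, so (g) meets the standard.
  Stage 3 is satisfied; the onus moves to the agency.
At Stage 4 the agency must meet a substantially-more-likely showing (weight is at least 78): on (h) the weight is 93 (the contractor's 4 is given no effect), which does reach 78, so (h) meets the standard; on (i) the weight is 79 (the contractor's 89 is given no effect), which does reach 78, so (i) meets the standard.
  Stage 4 carried; the final stage is satisfied.
With every stage satisfied, the agency prevails.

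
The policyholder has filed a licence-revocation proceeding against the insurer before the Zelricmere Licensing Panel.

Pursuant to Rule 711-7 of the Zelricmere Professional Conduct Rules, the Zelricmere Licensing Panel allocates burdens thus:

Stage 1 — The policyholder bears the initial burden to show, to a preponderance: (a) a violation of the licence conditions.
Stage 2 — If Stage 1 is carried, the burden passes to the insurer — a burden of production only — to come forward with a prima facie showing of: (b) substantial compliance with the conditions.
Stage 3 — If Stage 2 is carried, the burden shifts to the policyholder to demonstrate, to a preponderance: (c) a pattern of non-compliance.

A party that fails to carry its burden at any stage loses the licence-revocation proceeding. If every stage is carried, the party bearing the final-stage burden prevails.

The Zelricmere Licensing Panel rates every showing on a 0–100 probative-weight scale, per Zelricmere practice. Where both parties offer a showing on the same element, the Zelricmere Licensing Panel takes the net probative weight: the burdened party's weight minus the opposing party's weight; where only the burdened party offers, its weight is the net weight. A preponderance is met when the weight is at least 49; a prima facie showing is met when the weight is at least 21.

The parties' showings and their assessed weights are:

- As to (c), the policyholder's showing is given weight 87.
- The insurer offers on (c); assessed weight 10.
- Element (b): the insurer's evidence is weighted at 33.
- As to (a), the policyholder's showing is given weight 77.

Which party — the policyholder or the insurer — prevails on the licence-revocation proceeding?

policyholder

At Stage 1 the policyholder must meet a preponderance (weight is at least 49): on (a) the weight is 77, which does reach 49, so (a) meets the standard.
  Stage 1 is satisfied; the onus moves to the insurer.
At Stage 2 the insurer must meet a prima facie showing (weight is at least 21): on (b) the weight is 33, which does reach 21, so (b) meets the standard.
  The insurer carries Stage 2; the policyholder now bears the burden.
At Stage 3 the policyholder must meet a preponderance (weight is at least 49): on (c) the weight is 87 less the opposing 10 gives net 77, which does reach 49, so (c) meets the standard.
  All elements met at the final stage.
With every stage satisfied, the policyholder prevails.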